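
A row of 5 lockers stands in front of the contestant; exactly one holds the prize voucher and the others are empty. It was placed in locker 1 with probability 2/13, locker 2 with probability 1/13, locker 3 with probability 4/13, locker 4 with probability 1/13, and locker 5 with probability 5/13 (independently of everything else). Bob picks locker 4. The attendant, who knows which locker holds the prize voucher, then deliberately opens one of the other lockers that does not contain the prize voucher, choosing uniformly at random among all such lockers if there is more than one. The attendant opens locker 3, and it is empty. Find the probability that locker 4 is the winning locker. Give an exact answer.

3/35

Condition on the true location of the prize voucher.
If it is in locker 1 (prior 2/13): the attendant has 3 equally likely choices, so probability 1/3; weight (2/13)·(1/3) = 2/39.
If it is in locker 2 (prior 1/13): the attendant has 3 equally likely choices, so probability 1/3; weight (1/13)·(1/3) = 1/39.
If it is in locker 3 (prior 4/13): the attendant opened locker 3, so this case is ruled out; weight (4/13)·0 = 0.
If it is in locker 4 (prior 1/13): the attendant has 4 equally likely choices, so probability 1/4; weight (1/13)·(1/4) = 1/52.
If it is in locker 5 (prior 5/13): the attendant has 3 equally likely choices, so probability 1/3; weight (5/13)·(1/3) = 5/39.
The weights sum to 35/156.
So P(the prize voucher in locker 4 | the attendant opened locker 3) = (1/52) / (35/156) = 3/35.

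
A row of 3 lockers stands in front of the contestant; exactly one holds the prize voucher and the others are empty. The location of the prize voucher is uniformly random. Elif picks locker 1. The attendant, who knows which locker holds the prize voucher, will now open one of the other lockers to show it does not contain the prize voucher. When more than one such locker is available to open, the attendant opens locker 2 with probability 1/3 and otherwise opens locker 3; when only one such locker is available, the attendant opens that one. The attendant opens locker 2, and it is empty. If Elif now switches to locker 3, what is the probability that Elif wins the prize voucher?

3/4

Consider each possible location of the prize voucher in turn.
If it is in locker 1 (prior 1/3): locker 2 is available, opened with probability 1/3; weight (1/3)·(1/3) = 1/9.
If it is in locker 2 (prior 1/3): the attendant opened locker 2, so this case is ruled out; weight (1/3)·0 = 0.
If it is in locker 3 (prior 1/3): only locker 2 is available, probability 1; weight (1/3)·1 = 1/3.
The weights sum to 4/9.
So P(the prize voucher in locker 3 | the attendant opened locker 2) = (1/3) / (4/9) = 3/4.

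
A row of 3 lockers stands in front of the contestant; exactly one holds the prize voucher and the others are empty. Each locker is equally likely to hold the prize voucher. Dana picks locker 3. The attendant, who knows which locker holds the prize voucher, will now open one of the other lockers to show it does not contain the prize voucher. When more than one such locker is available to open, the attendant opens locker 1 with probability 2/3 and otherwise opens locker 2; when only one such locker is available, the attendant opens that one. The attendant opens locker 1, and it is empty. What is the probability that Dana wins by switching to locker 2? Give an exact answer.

3/5

Condition on the true location of the prize voucher.
If it is in locker 1 (prior 1/3): the attendant opened locker 1, so this case is ruled out; weight (1/3)·0 = 0.
If it is in locker 2 (prior 1/3): only locker 1 is available, probability 1; weight (1/3)·1 = 1/3.
If it is in locker 3 (prior 1/3): locker 1 is available, opened with probability 2/3; weight (1/3)·(2/3) = 2/9.
The weights sum to 5/9.
So P(the prize voucher in locker 2 | the attendant opened locker 1) = (1/3) / (5/9) = 3/5.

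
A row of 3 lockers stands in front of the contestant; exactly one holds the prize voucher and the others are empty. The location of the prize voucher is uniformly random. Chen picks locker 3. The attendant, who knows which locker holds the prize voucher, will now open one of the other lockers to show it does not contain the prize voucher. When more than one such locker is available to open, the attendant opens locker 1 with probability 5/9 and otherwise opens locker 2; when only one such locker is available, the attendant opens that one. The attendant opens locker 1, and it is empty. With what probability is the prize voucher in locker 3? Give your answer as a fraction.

Condition on the true location of the prize voucher.
If it is in locker 1 (prior 1/3): the attendant opened locker 1, so this case is ruled out; weight (1/3)·0 = 0.
If it is in locker 2 (prior 1/3): only locker 1 is available, probability 1; weight (1/3)·1 = 1/3.
If it is in locker 3 (prior 1/3): locker 1 is available, opened with probability 5/9; weight (1/3)·(5/9) = 5/27.
The weights sum to 14/27.
So P(the prize voucher in locker 3 | the attendant opened locker 1) = (5/27) / (14/27) = 5/14.

5/14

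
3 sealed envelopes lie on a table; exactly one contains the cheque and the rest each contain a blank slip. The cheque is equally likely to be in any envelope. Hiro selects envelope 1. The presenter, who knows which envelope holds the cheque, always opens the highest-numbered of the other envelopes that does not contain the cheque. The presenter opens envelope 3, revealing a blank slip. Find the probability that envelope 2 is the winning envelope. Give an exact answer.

1/2

Condition on the true location of the cheque.
If it is in either of envelopes 1 and 2 (prior 1/3 each): envelope 3 is the highest-numbered option available, probability 1; weight (1/3)·1 = 1/3 each.
If it is in envelope 3 (prior 1/3): the presenter opened envelope 3, so this case is ruled out; weight (1/3)·0 = 0.
The weights sum to 2/3.
So P(the cheque in envelope 2 | the presenter opened envelope 3) = (1/3) / (2/3) = 1/2.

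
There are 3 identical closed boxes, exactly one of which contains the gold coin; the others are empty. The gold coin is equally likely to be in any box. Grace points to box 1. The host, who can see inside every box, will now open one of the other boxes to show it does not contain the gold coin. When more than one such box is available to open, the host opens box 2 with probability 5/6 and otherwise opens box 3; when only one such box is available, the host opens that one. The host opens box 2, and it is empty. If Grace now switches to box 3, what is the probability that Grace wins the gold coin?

Apply Bayes' rule, conditioning on where the gold coin actually is.
If it is in box 1 (prior 1/3): box 2 is available, opened with probability 5/6; weight (1/3)·(5/6) = 5/18.
If it is in box 2 (prior 1/3): the host opened box 2, so this case is ruled out; weight (1/3)·0 = 0.
If it is in box 3 (prior 1/3): only box 2 is available, probability 1; weight (1/3)·1 = 1/3.
The weights sum to 11/18.
So P(the gold coin in box 3 | the host opened box 2) = (1/3) / (11/18) = 6/11.

6/11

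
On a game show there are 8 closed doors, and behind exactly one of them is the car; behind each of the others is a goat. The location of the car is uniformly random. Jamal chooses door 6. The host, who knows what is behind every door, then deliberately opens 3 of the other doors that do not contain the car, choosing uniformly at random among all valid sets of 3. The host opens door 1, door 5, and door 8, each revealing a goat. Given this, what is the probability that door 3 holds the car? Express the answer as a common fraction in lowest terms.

7/32

Apply Bayes' rule, conditioning on where the car actually is.
If it is behind any of doors 1, 5, and 8 (prior 1/8 each): that door was opened and seen not to hold the prize — ruled out; weight (1/8)·0 = 0 each.
If it is behind any of doors 2, 3, 4, and 7 (prior 1/8 each): the host has 20 equally likely choices, so probability 1/20; weight (1/8)·(1/20) = 1/160 each.
If it is behind door 6 (prior 1/8): the host has 35 equally likely choices, so probability 1/35; weight (1/8)·(1/35) = 1/280.
The weights sum to 1/35.
So P(the car behind door 3 | the host opened door 1, door 5, and door 8) = (1/160) / (1/35) = 7/32.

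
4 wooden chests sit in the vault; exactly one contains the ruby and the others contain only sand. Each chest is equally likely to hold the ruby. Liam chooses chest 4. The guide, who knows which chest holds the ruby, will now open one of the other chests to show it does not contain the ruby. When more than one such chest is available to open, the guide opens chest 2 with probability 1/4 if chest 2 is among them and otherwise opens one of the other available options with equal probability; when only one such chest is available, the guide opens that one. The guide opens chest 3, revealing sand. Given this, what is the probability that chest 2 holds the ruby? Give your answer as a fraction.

4/13

Consider each possible location of the ruby in turn.
If it is in chest 1 (prior 1/4): chest 2 is available but not opened, probability 3/4; weight (1/4)·(3/4) = 3/16.
If it is in chest 2 (prior 1/4): chest 2 holds the prize so is unavailable; the guide chooses uniformly among the 2 others, probability 1/2; weight (1/4)·(1/2) = 1/8.
If it is in chest 3 (prior 1/4): the guide opened chest 3, so this case is ruled out; weight (1/4)·0 = 0.
If it is in chest 4 (prior 1/4): chest 2 is available but not opened; chest 3 gets probability (1 − 1/4)/2 = 3/8; weight (1/4)·(3/8) = 3/32.
The weights sum to 13/32.
So P(the ruby in chest 2 | the guide opened chest 3) = (1/8) / (13/32) = 4/13.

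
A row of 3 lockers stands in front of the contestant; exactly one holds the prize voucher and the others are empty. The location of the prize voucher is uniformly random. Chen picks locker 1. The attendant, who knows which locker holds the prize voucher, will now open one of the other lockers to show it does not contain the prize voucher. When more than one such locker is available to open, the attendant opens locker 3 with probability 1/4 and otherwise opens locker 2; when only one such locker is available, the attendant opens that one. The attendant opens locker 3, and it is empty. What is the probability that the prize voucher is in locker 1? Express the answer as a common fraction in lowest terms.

1/5

Apply Bayes' rule, conditioning on where the prize voucher actually is.
If it is in locker 1 (prior 1/3): locker 3 is available, opened with probability 1/4; weight (1/3)·(1/4) = 1/12.
If it is in locker 2 (prior 1/3): only locker 3 is available, probability 1; weight (1/3)·1 = 1/3.
If it is in locker 3 (prior 1/3): the attendant opened locker 3, so this case is ruled out; weight (1/3)·0 = 0.
The weights sum to 5/12.
So P(the prize voucher in locker 1 | the attendant opened locker 3) = (1/12) / (5/12) = 1/5.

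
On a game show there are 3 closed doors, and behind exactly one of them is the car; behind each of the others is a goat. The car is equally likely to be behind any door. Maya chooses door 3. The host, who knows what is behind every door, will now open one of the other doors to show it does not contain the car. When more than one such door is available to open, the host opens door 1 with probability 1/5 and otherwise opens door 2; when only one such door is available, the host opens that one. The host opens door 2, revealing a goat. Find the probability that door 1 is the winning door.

Condition on the true location of the car.
If it is behind door 1 (prior 1/3): only door 2 is available, probability 1; weight (1/3)·1 = 1/3.
If it is behind door 2 (prior 1/3): the host opened door 2, so this case is ruled out; weight (1/3)·0 = 0.
If it is behind door 3 (prior 1/3): door 1 is available but not opened, probability 4/5; weight (1/3)·(4/5) = 4/15.
The weights sum to 3/5.
So P(the car behind door 1 | the host opened door 2) = (1/3) / (3/5) = 5/9.

5/9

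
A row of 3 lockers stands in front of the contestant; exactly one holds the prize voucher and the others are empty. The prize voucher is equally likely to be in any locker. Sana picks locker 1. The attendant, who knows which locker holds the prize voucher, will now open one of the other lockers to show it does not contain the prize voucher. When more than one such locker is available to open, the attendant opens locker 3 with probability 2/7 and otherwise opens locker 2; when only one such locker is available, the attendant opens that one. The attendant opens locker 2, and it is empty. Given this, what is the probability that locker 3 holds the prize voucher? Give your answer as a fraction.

Consider each possible location of the prize voucher in turn.
If it is in locker 1 (prior 1/3): locker 3 is available but not opened, probability 5/7; weight (1/3)·(5/7) = 5/21.
If it is in locker 2 (prior 1/3): the attendant opened locker 2, so this case is ruled out; weight (1/3)·0 = 0.
If it is in locker 3 (prior 1/3): only locker 2 is available, probability 1; weight (1/3)·1 = 1/3.
The weights sum to 4/7.
So P(the prize voucher in locker 3 | the attendant opened locker 2) = (1/3) / (4/7) = 7/12.

7/12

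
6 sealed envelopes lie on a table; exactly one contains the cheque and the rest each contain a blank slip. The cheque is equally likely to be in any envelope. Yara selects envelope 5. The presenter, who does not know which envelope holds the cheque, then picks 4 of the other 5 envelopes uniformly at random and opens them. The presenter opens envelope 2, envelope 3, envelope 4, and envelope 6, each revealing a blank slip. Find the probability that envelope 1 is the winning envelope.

Consider each possible location of the cheque in turn.
If it is in either of envelopes 1 and 5 (prior 1/6 each): the presenter picks exactly this set with probability 1/5 regardless, and none is the prize; weight (1/6)·(1/5) = 1/30 each.
If it is in any of envelopes 2, 3, 4, and 6 (prior 1/6 each): that envelope was opened and seen not to hold the prize — ruled out; weight (1/6)·0 = 0 each.
The weights sum to 1/15.
So P(the cheque in envelope 1 | the presenter opened envelope 2, envelope 3, envelope 4, and envelope 6) = (1/30) / (1/15) = 1/2.

1/2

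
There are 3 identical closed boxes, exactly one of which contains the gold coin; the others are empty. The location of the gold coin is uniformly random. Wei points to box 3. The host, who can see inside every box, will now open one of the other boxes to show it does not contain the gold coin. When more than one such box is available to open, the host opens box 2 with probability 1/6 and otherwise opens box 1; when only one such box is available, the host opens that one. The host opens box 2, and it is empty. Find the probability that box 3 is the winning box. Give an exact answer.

1/7

Consider each possible location of the gold coin in turn.
If it is in box 1 (prior 1/3): only box 2 is available, probability 1; weight (1/3)·1 = 1/3.
If it is in box 2 (prior 1/3): the host opened box 2, so this case is ruled out; weight (1/3)·0 = 0.
If it is in box 3 (prior 1/3): box 2 is available, opened with probability 1/6; weight (1/3)·(1/6) = 1/18.
The weights sum to 7/18.
So P(the gold coin in box 3 | the host opened box 2) = (1/18) / (7/18) = 1/7.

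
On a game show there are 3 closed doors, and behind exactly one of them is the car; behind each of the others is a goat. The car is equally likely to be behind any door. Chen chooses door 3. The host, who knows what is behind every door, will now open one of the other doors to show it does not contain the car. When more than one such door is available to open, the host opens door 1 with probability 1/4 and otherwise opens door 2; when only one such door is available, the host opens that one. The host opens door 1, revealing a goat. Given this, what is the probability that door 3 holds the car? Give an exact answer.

Apply Bayes' rule, conditioning on where the car actually is.
If it is behind door 1 (prior 1/3): the host opened door 1, so this case is ruled out; weight (1/3)·0 = 0.
If it is behind door 2 (prior 1/3): only door 1 is available, probability 1; weight (1/3)·1 = 1/3.
If it is behind door 3 (prior 1/3): door 1 is available, opened with probability 1/4; weight (1/3)·(1/4) = 1/12.
The weights sum to 5/12.
So P(the car behind door 3 | the host opened door 1) = (1/12) / (5/12) = 1/5.

1/5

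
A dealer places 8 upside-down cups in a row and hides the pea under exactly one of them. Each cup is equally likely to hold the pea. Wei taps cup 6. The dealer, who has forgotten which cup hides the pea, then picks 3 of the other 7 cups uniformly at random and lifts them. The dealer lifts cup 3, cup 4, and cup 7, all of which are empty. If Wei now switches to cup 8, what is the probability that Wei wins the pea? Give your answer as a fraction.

Apply Bayes' rule, conditioning on where the pea actually is.
If it is under any of cups 1, 2, 5, 6, and 8 (prior 1/8 each): the dealer picks exactly this set with probability 1/35 regardless, and none is the prize; weight (1/8)·(1/35) = 1/280 each.
If it is under any of cups 3, 4, and 7 (prior 1/8 each): that cup was opened and seen not to hold the prize — ruled out; weight (1/8)·0 = 0 each.
The weights sum to 1/56.
So P(the pea under cup 8 | the dealer opened cup 3, cup 4, and cup 7) = (1/280) / (1/56) = 1/5.

1/5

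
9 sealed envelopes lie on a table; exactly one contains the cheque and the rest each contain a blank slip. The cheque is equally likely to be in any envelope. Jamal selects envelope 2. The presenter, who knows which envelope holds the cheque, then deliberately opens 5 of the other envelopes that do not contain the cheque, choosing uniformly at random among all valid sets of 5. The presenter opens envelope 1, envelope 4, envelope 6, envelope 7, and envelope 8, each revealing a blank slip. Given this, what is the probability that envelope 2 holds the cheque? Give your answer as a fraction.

Apply Bayes' rule, conditioning on where the cheque actually is.
If it is in any of envelopes 1, 4, 6, 7, and 8 (prior 1/9 each): that envelope was opened and seen not to hold the prize — ruled out; weight (1/9)·0 = 0 each.
If it is in envelope 2 (prior 1/9): the presenter has 56 equally likely choices, so probability 1/56; weight (1/9)·(1/56) = 1/504.
If it is in any of envelopes 3, 5, and 9 (prior 1/9 each): the presenter has 21 equally likely choices, so probability 1/21; weight (1/9)·(1/21) = 1/189 each.
The weights sum to 1/56.
So P(the cheque in envelope 2 | the presenter opened envelope 1, envelope 4, envelope 6, envelope 7, and envelope 8) = (1/504) / (1/56) = 1/9.

1/9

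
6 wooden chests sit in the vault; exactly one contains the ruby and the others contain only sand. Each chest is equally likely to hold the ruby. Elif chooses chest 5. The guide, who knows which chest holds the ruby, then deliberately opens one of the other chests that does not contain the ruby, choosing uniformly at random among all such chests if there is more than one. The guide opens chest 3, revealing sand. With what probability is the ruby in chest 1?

5/24

Condition on the true location of the ruby.
If it is in any of chests 1, 2, 4, and 6 (prior 1/6 each): the guide has 4 equally likely choices, so probability 1/4; weight (1/6)·(1/4) = 1/24 each.
If it is in chest 3 (prior 1/6): the guide opened chest 3, so this case is ruled out; weight (1/6)·0 = 0.
If it is in chest 5 (prior 1/6): the guide has 5 equally likely choices, so probability 1/5; weight (1/6)·(1/5) = 1/30.
The weights sum to 1/5.
So P(the ruby in chest 1 | the guide opened chest 3) = (1/24) / (1/5) = 5/24.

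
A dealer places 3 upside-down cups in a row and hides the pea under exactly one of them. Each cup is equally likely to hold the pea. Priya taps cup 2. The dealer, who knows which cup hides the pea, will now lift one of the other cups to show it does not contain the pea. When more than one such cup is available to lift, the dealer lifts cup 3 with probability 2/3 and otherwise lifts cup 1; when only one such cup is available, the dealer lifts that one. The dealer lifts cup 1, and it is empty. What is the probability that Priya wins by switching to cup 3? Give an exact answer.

3/4

Apply Bayes' rule, conditioning on where the pea actually is.
If it is under cup 1 (prior 1/3): the dealer opened cup 1, so this case is ruled out; weight (1/3)·0 = 0.
If it is under cup 2 (prior 1/3): cup 3 is available but not opened, probability 1/3; weight (1/3)·(1/3) = 1/9.
If it is under cup 3 (prior 1/3): only cup 1 is available, probability 1; weight (1/3)·1 = 1/3.
The weights sum to 4/9.
So P(the pea under cup 3 | the dealer opened cup 1) = (1/3) / (4/9) = 3/4.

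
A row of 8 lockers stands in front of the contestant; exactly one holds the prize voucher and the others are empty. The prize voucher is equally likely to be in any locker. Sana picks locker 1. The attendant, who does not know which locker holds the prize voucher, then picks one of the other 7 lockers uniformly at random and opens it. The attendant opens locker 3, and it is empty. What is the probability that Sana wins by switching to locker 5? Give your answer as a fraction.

Apply Bayes' rule, conditioning on where the prize voucher actually is.
If it is in any of lockers 1, 2, 4, 5, 6, 7, and 8 (prior 1/8 each): the attendant picks locker 3 with probability 1/7 regardless, and it is not the prize; weight (1/8)·(1/7) = 1/56 each.
If it is in locker 3 (prior 1/8): the attendant opened locker 3, so this case is ruled out; weight (1/8)·0 = 0.
The weights sum to 1/8.
So P(the prize voucher in locker 5 | the attendant opened locker 3) = (1/56) / (1/8) = 1/7.

1/7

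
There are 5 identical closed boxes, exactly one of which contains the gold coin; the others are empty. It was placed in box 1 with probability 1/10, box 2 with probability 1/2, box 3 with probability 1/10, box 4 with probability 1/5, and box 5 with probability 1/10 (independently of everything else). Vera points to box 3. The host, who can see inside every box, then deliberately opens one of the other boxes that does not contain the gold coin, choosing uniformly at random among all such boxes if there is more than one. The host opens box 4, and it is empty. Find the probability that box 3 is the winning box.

3/31

Apply Bayes' rule, conditioning on where the gold coin actually is.
If it is in either of boxes 1 and 5 (prior 1/10 each): the host has 3 equally likely choices, so probability 1/3; weight (1/10)·(1/3) = 1/30 each.
If it is in box 2 (prior 1/2): the host has 3 equally likely choices, so probability 1/3; weight (1/2)·(1/3) = 1/6.
If it is in box 3 (prior 1/10): the host has 4 equally likely choices, so probability 1/4; weight (1/10)·(1/4) = 1/40.
If it is in box 4 (prior 1/5): the host opened box 4, so this case is ruled out; weight (1/5)·0 = 0.
The weights sum to 31/120.
So P(the gold coin in box 3 | the host opened box 4) = (1/40) / (31/120) = 3/31.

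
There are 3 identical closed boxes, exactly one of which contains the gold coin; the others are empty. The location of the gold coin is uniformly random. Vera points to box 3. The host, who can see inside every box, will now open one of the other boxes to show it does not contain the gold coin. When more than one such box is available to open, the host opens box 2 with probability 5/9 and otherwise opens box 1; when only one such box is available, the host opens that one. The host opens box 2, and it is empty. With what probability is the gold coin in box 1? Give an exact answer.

Condition on the true location of the gold coin.
If it is in box 1 (prior 1/3): only box 2 is available, probability 1; weight (1/3)·1 = 1/3.
If it is in box 2 (prior 1/3): the host opened box 2, so this case is ruled out; weight (1/3)·0 = 0.
If it is in box 3 (prior 1/3): box 2 is available, opened with probability 5/9; weight (1/3)·(5/9) = 5/27.
The weights sum to 14/27.
So P(the gold coin in box 1 | the host opened box 2) = (1/3) / (14/27) = 9/14.

9/14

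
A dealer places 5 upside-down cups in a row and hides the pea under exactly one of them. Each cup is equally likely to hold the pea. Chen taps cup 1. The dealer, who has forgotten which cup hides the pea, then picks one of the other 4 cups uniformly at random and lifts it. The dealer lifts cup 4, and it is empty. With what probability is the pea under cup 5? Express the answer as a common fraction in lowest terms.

Apply Bayes' rule, conditioning on where the pea actually is.
If it is under any of cups 1, 2, 3, and 5 (prior 1/5 each): the dealer picks cup 4 with probability 1/4 regardless, and it is not the prize; weight (1/5)·(1/4) = 1/20 each.
If it is under cup 4 (prior 1/5): the dealer opened cup 4, so this case is ruled out; weight (1/5)·0 = 0.
The weights sum to 1/5.
So P(the pea under cup 5 | the dealer opened cup 4) = (1/20) / (1/5) = 1/4.

1/4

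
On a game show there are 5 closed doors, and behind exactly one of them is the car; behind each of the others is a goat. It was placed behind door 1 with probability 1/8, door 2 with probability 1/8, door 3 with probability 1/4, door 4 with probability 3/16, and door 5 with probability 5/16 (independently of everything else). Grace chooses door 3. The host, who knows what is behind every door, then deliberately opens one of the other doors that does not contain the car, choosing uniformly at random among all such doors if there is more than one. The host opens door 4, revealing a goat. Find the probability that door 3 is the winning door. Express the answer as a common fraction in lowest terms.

Condition on the true location of the car.
If it is behind either of doors 1 and 2 (prior 1/8 each): the host has 3 equally likely choices, so probability 1/3; weight (1/8)·(1/3) = 1/24 each.
If it is behind door 3 (prior 1/4): the host has 4 equally likely choices, so probability 1/4; weight (1/4)·(1/4) = 1/16.
If it is behind door 4 (prior 3/16): the host opened door 4, so this case is ruled out; weight (3/16)·0 = 0.
If it is behind door 5 (prior 5/16): the host has 3 equally likely choices, so probability 1/3; weight (5/16)·(1/3) = 5/48.
The weights sum to 1/4.
So P(the car behind door 3 | the host opened door 4) = (1/16) / (1/4) = 1/4.

1/4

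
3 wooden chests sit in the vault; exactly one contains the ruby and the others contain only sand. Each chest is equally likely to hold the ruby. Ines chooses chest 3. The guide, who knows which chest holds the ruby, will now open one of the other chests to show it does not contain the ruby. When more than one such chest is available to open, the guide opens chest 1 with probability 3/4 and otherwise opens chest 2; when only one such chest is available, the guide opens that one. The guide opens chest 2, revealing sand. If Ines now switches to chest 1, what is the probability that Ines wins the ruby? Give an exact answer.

Consider each possible location of the ruby in turn.
If it is in chest 1 (prior 1/3): only chest 2 is available, probability 1; weight (1/3)·1 = 1/3.
If it is in chest 2 (prior 1/3): the guide opened chest 2, so this case is ruled out; weight (1/3)·0 = 0.
If it is in chest 3 (prior 1/3): chest 1 is available but not opened, probability 1/4; weight (1/3)·(1/4) = 1/12.
The weights sum to 5/12.
So P(the ruby in chest 1 | the guide opened chest 2) = (1/3) / (5/12) = 4/5.

4/5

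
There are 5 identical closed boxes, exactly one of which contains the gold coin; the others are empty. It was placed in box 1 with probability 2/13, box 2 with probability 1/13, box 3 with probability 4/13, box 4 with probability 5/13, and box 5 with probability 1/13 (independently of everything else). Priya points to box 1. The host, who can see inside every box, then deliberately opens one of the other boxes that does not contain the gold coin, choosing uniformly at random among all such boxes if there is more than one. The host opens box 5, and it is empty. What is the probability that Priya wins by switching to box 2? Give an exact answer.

2/23

Apply Bayes' rule, conditioning on where the gold coin actually is.
If it is in box 1 (prior 2/13): the host has 4 equally likely choices, so probability 1/4; weight (2/13)·(1/4) = 1/26.
If it is in box 2 (prior 1/13): the host has 3 equally likely choices, so probability 1/3; weight (1/13)·(1/3) = 1/39.
If it is in box 3 (prior 4/13): the host has 3 equally likely choices, so probability 1/3; weight (4/13)·(1/3) = 4/39.
If it is in box 4 (prior 5/13): the host has 3 equally likely choices, so probability 1/3; weight (5/13)·(1/3) = 5/39.
If it is in box 5 (prior 1/13): the host opened box 5, so this case is ruled out; weight (1/13)·0 = 0.
The weights sum to 23/78.
So P(the gold coin in box 2 | the host opened box 5) = (1/39) / (23/78) = 2/23.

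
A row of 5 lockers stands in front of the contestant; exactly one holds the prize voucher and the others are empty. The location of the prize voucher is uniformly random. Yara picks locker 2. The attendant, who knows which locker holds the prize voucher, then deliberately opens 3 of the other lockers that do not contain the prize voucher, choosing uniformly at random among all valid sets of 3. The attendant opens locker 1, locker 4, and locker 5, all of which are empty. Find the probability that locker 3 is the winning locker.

4/5

Consider each possible location of the prize voucher in turn.
If it is in any of lockers 1, 4, and 5 (prior 1/5 each): that locker was opened and seen not to hold the prize — ruled out; weight (1/5)·0 = 0 each.
If it is in locker 2 (prior 1/5): the attendant has 4 equally likely choices, so probability 1/4; weight (1/5)·(1/4) = 1/20.
If it is in locker 3 (prior 1/5): the attendant has no choice, probability 1; weight (1/5)·1 = 1/5.
The weights sum to 1/4.
So P(the prize voucher in locker 3 | the attendant opened locker 1, locker 4, and locker 5) = (1/5) / (1/4) = 4/5.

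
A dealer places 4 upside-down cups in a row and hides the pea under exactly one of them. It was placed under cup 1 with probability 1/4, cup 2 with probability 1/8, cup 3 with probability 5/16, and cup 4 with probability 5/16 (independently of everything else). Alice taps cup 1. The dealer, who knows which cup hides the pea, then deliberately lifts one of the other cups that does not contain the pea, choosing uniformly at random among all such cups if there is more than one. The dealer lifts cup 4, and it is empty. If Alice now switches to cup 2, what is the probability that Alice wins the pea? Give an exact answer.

Consider each possible location of the pea in turn.
If it is under cup 1 (prior 1/4): the dealer has 3 equally likely choices, so probability 1/3; weight (1/4)·(1/3) = 1/12.
If it is under cup 2 (prior 1/8): the dealer has 2 equally likely choices, so probability 1/2; weight (1/8)·(1/2) = 1/16.
If it is under cup 3 (prior 5/16): the dealer has 2 equally likely choices, so probability 1/2; weight (5/16)·(1/2) = 5/32.
If it is under cup 4 (prior 5/16): the dealer opened cup 4, so this case is ruled out; weight (5/16)·0 = 0.
The weights sum to 29/96.
So P(the pea under cup 2 | the dealer opened cup 4) = (1/16) / (29/96) = 6/29.

6/29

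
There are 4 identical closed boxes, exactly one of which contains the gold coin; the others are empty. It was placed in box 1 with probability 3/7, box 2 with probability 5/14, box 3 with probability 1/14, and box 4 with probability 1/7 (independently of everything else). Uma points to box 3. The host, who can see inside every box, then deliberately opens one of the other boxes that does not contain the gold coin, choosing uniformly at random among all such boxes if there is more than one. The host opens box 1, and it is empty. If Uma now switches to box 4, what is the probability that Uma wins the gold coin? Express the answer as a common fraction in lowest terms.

6/23

Apply Bayes' rule, conditioning on where the gold coin actually is.
If it is in box 1 (prior 3/7): the host opened box 1, so this case is ruled out; weight (3/7)·0 = 0.
If it is in box 2 (prior 5/14): the host has 2 equally likely choices, so probability 1/2; weight (5/14)·(1/2) = 5/28.
If it is in box 3 (prior 1/14): the host has 3 equally likely choices, so probability 1/3; weight (1/14)·(1/3) = 1/42.
If it is in box 4 (prior 1/7): the host has 2 equally likely choices, so probability 1/2; weight (1/7)·(1/2) = 1/14.
The weights sum to 23/84.
So P(the gold coin in box 4 | the host opened box 1) = (1/14) / (23/84) = 6/23.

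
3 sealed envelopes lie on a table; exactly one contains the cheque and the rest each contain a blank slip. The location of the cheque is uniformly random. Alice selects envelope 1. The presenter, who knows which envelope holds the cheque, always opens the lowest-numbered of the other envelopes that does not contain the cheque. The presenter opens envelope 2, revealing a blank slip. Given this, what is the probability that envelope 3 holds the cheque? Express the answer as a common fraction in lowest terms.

Consider each possible location of the cheque in turn.
If it is in either of envelopes 1 and 3 (prior 1/3 each): envelope 2 is the lowest-numbered option available, probability 1; weight (1/3)·1 = 1/3 each.
If it is in envelope 2 (prior 1/3): the presenter opened envelope 2, so this case is ruled out; weight (1/3)·0 = 0.
The weights sum to 2/3.
So P(the cheque in envelope 3 | the presenter opened envelope 2) = (1/3) / (2/3) = 1/2.

1/2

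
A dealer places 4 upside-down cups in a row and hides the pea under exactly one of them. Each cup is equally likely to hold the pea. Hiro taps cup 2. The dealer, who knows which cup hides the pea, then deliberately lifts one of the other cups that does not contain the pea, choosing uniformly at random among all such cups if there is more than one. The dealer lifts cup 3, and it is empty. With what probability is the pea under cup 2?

Consider each possible location of the pea in turn.
If it is under either of cups 1 and 4 (prior 1/4 each): the dealer has 2 equally likely choices, so probability 1/2; weight (1/4)·(1/2) = 1/8 each.
If it is under cup 2 (prior 1/4): the dealer has 3 equally likely choices, so probability 1/3; weight (1/4)·(1/3) = 1/12.
If it is under cup 3 (prior 1/4): the dealer opened cup 3, so this case is ruled out; weight (1/4)·0 = 0.
The weights sum to 1/3.
So P(the pea under cup 2 | the dealer opened cup 3) = (1/12) / (1/3) = 1/4.

1/4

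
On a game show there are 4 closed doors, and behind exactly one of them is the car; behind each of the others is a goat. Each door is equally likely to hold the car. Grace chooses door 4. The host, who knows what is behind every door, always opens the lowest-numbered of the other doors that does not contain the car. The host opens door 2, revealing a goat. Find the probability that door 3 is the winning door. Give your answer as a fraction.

0

Apply Bayes' rule, conditioning on where the car actually is.
If it is behind door 1 (prior 1/4): door 2 is the lowest-numbered option available, probability 1; weight (1/4)·1 = 1/4.
If it is behind door 2 (prior 1/4): the host opened door 2, so this case is ruled out; weight (1/4)·0 = 0.
If it is behind either of doors 3 and 4 (prior 1/4 each): the host would have opened door 1 instead, probability 0; weight (1/4)·0 = 0 each.
The weights sum to 1/4.
So P(the car behind door 3 | the host opened door 2) = 0 / (1/4) = 0.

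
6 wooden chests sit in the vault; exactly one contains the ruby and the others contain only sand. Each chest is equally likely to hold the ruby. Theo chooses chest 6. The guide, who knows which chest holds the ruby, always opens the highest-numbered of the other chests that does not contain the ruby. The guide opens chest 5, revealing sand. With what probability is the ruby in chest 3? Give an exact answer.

1/5

Condition on the true location of the ruby.
If it is in any of chests 1, 2, 3, 4, and 6 (prior 1/6 each): chest 5 is the highest-numbered option available, probability 1; weight (1/6)·1 = 1/6 each.
If it is in chest 5 (prior 1/6): the guide opened chest 5, so this case is ruled out; weight (1/6)·0 = 0.
The weights sum to 5/6.
So P(the ruby in chest 3 | the guide opened chest 5) = (1/6) / (5/6) = 1/5.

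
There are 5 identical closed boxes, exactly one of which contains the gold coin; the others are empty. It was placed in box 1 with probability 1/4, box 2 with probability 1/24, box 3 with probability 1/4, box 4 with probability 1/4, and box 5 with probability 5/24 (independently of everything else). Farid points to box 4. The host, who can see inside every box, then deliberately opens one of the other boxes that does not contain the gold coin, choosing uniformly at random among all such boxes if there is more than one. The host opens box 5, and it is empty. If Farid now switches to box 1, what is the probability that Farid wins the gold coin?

Apply Bayes' rule, conditioning on where the gold coin actually is.
If it is in either of boxes 1 and 3 (prior 1/4 each): the host has 3 equally likely choices, so probability 1/3; weight (1/4)·(1/3) = 1/12 each.
If it is in box 2 (prior 1/24): the host has 3 equally likely choices, so probability 1/3; weight (1/24)·(1/3) = 1/72.
If it is in box 4 (prior 1/4): the host has 4 equally likely choices, so probability 1/4; weight (1/4)·(1/4) = 1/16.
If it is in box 5 (prior 5/24): the host opened box 5, so this case is ruled out; weight (5/24)·0 = 0.
The weights sum to 35/144.
So P(the gold coin in box 1 | the host opened box 5) = (1/12) / (35/144) = 12/35.

12/35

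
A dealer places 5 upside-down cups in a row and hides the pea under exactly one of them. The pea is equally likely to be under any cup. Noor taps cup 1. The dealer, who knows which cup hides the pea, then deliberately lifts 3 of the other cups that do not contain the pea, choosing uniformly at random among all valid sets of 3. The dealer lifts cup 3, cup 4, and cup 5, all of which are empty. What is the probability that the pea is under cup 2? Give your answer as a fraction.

Consider each possible location of the pea in turn.
If it is under cup 1 (prior 1/5): the dealer has 4 equally likely choices, so probability 1/4; weight (1/5)·(1/4) = 1/20.
If it is under cup 2 (prior 1/5): the dealer has no choice, probability 1; weight (1/5)·1 = 1/5.
If it is under any of cups 3, 4, and 5 (prior 1/5 each): that cup was opened and seen not to hold the prize — ruled out; weight (1/5)·0 = 0 each.
The weights sum to 1/4.
So P(the pea under cup 2 | the dealer opened cup 3, cup 4, and cup 5) = (1/5) / (1/4) = 4/5.

4/5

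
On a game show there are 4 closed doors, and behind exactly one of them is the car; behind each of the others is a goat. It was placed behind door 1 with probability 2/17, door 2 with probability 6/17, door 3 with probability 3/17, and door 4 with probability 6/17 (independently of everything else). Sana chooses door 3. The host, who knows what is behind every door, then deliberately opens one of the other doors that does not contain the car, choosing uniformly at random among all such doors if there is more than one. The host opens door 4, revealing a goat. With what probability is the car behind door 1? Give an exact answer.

1/5

Apply Bayes' rule, conditioning on where the car actually is.
If it is behind door 1 (prior 2/17): the host has 2 equally likely choices, so probability 1/2; weight (2/17)·(1/2) = 1/17.
If it is behind door 2 (prior 6/17): the host has 2 equally likely choices, so probability 1/2; weight (6/17)·(1/2) = 3/17.
If it is behind door 3 (prior 3/17): the host has 3 equally likely choices, so probability 1/3; weight (3/17)·(1/3) = 1/17.
If it is behind door 4 (prior 6/17): the host opened door 4, so this case is ruled out; weight (6/17)·0 = 0.
The weights sum to 5/17.
So P(the car behind door 1 | the host opened door 4) = (1/17) / (5/17) = 1/5.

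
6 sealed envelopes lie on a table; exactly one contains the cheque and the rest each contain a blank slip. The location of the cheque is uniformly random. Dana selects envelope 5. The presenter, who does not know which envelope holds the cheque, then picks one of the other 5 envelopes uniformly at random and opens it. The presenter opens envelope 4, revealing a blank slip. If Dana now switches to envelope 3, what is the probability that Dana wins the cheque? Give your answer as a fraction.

1/5

Condition on the true location of the cheque.
If it is in any of envelopes 1, 2, 3, 5, and 6 (prior 1/6 each): the presenter picks envelope 4 with probability 1/5 regardless, and it is not the prize; weight (1/6)·(1/5) = 1/30 each.
If it is in envelope 4 (prior 1/6): the presenter opened envelope 4, so this case is ruled out; weight (1/6)·0 = 0.
The weights sum to 1/6.
So P(the cheque in envelope 3 | the presenter opened envelope 4) = (1/30) / (1/6) = 1/5.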